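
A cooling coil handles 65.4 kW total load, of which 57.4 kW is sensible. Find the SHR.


SHR = Q_sensible / Q_total
SHR = 57.4 / 65.4
SHR = 0.878

0.878


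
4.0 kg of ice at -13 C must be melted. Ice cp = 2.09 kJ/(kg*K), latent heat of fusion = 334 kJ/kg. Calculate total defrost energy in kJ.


Sensible heat = cp * dT = 2.09 * 13 = 27.17 kJ/kg
Total per kg = 27.17 + 334 = 361.17 kJ/kg
Q = m * total = 4.0 * 361.17
Q = 1444.7 kJ

1444.7


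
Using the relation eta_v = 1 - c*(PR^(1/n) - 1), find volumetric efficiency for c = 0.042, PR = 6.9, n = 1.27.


PR^(1/n) = 6.9^(1/1.27) = 4.57626426
eta_v = 1 - 0.042 * (4.57626426 - 1)
eta_v = 0.8498

0.8498


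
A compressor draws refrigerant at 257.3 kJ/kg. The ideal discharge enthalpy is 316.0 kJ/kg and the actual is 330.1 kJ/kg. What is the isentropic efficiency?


dh_ideal = 316.0 - 257.3 = 58.7 kJ/kg
dh_actual = 330.1 - 257.3 = 72.8 kJ/kg
eta_s = dh_ideal / dh_actual = 58.7 / 72.8
eta_s = 0.8063

0.8063


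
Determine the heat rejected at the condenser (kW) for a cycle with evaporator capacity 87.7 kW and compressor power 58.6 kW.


Q_cond = Q_evap + W
Q_cond = 87.7 + 58.6
Q_cond = 146.3 kW

146.3


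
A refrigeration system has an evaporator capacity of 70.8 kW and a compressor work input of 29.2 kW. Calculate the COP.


COP = Q_evap / W
COP = 70.8 / 29.2
COP = 2.425

2.425


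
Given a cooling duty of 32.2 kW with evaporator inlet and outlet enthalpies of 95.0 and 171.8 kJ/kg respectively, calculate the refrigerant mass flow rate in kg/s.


dh = 171.8 - 95.0 = 76.8 kJ/kg
m_dot = Q / dh = 32.2 / 76.8 = 0.4193 kg/s

0.4193


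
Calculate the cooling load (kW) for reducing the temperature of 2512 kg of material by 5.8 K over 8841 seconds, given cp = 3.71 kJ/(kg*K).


Q = m * cp * dT / t
Q = 2512 * 3.71 * 5.8 / 8841
Q = 6.114 kW

6.114


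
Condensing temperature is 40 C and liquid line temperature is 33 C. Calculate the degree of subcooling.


Subcooling = T_cond - T_liquid
Subcooling = 40 - 33
Subcooling = 7 K

7


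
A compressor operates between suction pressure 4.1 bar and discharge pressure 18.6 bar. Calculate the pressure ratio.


PR = P_high / P_low
PR = 18.6 / 4.1
PR = 4.537

4.537


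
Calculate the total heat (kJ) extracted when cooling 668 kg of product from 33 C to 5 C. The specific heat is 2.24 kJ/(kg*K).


dT = 33 - (5) = 28 K
Q = m * cp * dT = 668 * 2.24 * 28
Q = 41897 kJ

41897


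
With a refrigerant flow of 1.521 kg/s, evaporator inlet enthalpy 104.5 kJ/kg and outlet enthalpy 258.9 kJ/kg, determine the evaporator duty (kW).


dh = 258.9 - 104.5 = 154.4 kJ/kg
Q_evap = m_dot * dh = 1.521 * 154.4
Q_evap = 234.84 kW

234.84


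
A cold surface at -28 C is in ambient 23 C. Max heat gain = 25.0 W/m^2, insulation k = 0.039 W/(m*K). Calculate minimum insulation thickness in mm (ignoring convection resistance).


dT = 23 - (-28) = 51 K
thickness = k * dT / q_max * 1000
thickness = 0.039 * 51 / 25.0 * 1000
thickness = 79.6 mm

79.6


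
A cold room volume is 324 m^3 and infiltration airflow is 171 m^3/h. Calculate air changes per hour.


ACH = flow / volume
ACH = 171 / 324
ACH = 0.528

0.528


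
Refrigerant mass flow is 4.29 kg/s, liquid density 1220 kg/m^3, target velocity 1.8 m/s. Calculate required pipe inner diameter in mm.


A = m_dot / (rho * v) = 4.29 / (1220 * 1.8) = 0.001953551913 m^2
d = sqrt(4*A/pi) * 1000
d = 49.9 mm

49.9


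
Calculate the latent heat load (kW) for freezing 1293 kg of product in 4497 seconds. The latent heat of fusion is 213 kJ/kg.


Q_lat = m * h_fg / t
Q_lat = 1293 * 213 / 4497
Q_lat = 61.24 kW

61.24


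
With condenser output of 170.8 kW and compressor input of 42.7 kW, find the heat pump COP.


COP_hp = Q_cond / W
COP_hp = 170.8 / 42.7
COP_hp = 4.0

4.0


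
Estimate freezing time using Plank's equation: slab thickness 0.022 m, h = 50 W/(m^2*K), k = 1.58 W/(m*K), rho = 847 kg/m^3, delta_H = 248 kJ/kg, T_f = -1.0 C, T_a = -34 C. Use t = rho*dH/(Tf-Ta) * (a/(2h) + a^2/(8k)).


dT = -1.0 - (-34) = 33.0 K
term1 = a/(2h) = 0.022/(2*50) = 0.00022
term2 = a^2/(8k) = 0.022^2/(8*1.58) = 0.00003829113924
t = rho*dH*1000/dT * (term1 + term2)
t = 847*248*1000/33.0 * (0.00022 + 0.00003829113924)
t = 1644 s

1644


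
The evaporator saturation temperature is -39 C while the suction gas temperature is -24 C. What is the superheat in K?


Superheat = T_suction - T_evap
Superheat = -24 - (-39)
Superheat = 15 K

15


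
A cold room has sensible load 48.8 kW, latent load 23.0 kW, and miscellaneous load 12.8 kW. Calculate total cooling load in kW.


Q_total = Q_s + Q_l + Q_misc
Q_total = 48.8 + 23.0 + 12.8
Q_total = 84.6 kW

84.6


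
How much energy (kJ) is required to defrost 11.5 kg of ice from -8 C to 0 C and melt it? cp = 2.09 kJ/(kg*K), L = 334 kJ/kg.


Sensible heat = cp * dT = 2.09 * 8 = 16.72 kJ/kg
Total per kg = 16.72 + 334 = 350.72 kJ/kg
Q = m * total = 11.5 * 350.72
Q = 4033.3 kJ

4033.3


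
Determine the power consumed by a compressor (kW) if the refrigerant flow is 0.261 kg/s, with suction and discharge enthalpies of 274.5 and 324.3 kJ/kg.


dh = 324.3 - 274.5 = 49.8 kJ/kg
W = m_dot * dh = 0.261 * 49.8 = 13.0 kW

13.0


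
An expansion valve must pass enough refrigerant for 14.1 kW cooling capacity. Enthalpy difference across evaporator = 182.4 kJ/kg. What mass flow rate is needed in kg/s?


m_dot = Q / dh
m_dot = 14.1 / 182.4
m_dot = 0.0773 kg/s

0.0773


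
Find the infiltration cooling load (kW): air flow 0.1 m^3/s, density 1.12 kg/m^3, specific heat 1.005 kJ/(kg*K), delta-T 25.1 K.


Q = V_dot * rho * cp * dT
Q = 0.1 * 1.12 * 1.005 * 25.1
Q = 2.825 kW

2.825


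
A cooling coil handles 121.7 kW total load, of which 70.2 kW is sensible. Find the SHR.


SHR = Q_sensible / Q_total
SHR = 70.2 / 121.7
SHR = 0.577

0.577


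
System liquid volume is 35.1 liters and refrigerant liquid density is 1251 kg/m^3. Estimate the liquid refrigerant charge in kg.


Charge = V * rho / 1000
Charge = 35.1 * 1251 / 1000
Charge = 43.91 kg

43.91


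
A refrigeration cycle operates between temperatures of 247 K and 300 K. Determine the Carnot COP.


dT = 300 - 247 = 53 K
COP_carnot = T_cold / dT = 247 / 53
COP_carnot = 4.66

4.66


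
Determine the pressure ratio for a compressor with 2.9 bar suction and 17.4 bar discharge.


PR = P_high / P_low
PR = 17.4 / 2.9
PR = 6.0

6.0


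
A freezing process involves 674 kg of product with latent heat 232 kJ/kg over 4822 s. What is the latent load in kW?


Q_lat = m * h_fg / t
Q_lat = 674 * 232 / 4822
Q_lat = 32.43 kW

32.43


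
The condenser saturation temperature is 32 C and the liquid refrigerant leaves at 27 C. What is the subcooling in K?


Subcooling = T_cond - T_liquid
Subcooling = 32 - 27
Subcooling = 5 K

5


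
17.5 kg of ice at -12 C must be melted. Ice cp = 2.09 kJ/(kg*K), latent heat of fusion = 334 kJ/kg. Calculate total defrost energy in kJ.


Sensible heat = cp * dT = 2.09 * 12 = 25.08 kJ/kg
Total per kg = 25.08 + 334 = 359.08 kJ/kg
Q = m * total = 17.5 * 359.08
Q = 6283.9 kJ

6283.9


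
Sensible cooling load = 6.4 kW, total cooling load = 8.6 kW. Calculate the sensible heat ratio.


SHR = Q_sensible / Q_total
SHR = 6.4 / 8.6
SHR = 0.744

0.744


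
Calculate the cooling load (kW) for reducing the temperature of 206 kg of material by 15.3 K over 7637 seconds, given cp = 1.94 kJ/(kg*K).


Q = m * cp * dT / t
Q = 206 * 1.94 * 15.3 / 7637
Q = 0.801 kW

0.801


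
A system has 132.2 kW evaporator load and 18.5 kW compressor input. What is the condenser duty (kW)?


Q_cond = Q_evap + W
Q_cond = 132.2 + 18.5
Q_cond = 150.7 kW

150.7


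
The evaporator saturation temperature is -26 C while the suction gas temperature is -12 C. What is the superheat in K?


Superheat = T_suction - T_evap
Superheat = -12 - (-26)
Superheat = 14 K

14


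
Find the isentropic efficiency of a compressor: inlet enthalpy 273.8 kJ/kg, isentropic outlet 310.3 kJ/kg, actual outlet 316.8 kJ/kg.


dh_ideal = 310.3 - 273.8 = 36.5 kJ/kg
dh_actual = 316.8 - 273.8 = 43.0 kJ/kg
eta_s = dh_ideal / dh_actual = 36.5 / 43.0
eta_s = 0.8488

0.8488


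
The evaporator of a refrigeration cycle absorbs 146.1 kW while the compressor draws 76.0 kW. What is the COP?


COP = Q_evap / W
COP = 146.1 / 76.0
COP = 1.922

1.922


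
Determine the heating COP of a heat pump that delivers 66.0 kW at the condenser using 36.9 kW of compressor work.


COP_hp = Q_cond / W
COP_hp = 66.0 / 36.9
COP_hp = 1.789

1.789


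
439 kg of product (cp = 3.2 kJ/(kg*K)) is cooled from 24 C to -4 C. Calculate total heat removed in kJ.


dT = 24 - (-4) = 28 K
Q = m * cp * dT = 439 * 3.2 * 28
Q = 39334 kJ

39334


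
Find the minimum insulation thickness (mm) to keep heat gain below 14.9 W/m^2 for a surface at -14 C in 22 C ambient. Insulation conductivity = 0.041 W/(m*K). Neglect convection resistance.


dT = 22 - (-14) = 36 K
thickness = k * dT / q_max * 1000
thickness = 0.041 * 36 / 14.9 * 1000
thickness = 99.1 mm

99.1


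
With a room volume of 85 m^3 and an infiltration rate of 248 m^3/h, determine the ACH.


ACH = flow / volume
ACH = 248 / 85
ACH = 2.918

2.918


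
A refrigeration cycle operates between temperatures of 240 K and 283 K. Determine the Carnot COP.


dT = 283 - 240 = 43 K
COP_carnot = T_cold / dT = 240 / 43
COP_carnot = 5.581

5.581


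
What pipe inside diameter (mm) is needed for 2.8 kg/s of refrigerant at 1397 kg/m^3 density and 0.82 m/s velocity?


A = m_dot / (rho * v) = 2.8 / (1397 * 0.82) = 0.002444262095 m^2
d = sqrt(4*A/pi) * 1000
d = 55.8 mm

55.8


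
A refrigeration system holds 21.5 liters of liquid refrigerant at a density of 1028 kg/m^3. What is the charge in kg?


Charge = V * rho / 1000
Charge = 21.5 * 1028 / 1000
Charge = 22.1 kg

22.1


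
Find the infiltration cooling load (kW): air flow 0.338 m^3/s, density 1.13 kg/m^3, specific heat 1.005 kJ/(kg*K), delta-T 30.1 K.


Q = V_dot * rho * cp * dT
Q = 0.338 * 1.13 * 1.005 * 30.1
Q = 11.554 kW

11.554


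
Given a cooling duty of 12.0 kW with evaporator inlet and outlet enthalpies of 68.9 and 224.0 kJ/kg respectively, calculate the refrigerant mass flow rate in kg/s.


dh = 224.0 - 68.9 = 155.1 kJ/kg
m_dot = Q / dh = 12.0 / 155.1 = 0.0774 kg/s

0.0774


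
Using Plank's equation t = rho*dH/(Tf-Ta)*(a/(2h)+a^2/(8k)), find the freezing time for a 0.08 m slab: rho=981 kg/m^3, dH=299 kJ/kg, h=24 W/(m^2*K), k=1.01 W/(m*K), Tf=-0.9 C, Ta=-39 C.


dT = -0.9 - (-39) = 38.1 K
term1 = a/(2h) = 0.08/(2*24) = 0.001666666667
term2 = a^2/(8k) = 0.08^2/(8*1.01) = 0.0007920792079
t = rho*dH*1000/dT * (term1 + term2)
t = 981*299*1000/38.1 * (0.001666666667 + 0.0007920792079)
t = 18929 s

18929


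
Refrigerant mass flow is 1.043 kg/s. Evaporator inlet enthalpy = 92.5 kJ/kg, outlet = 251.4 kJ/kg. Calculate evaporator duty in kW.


dh = 251.4 - 92.5 = 158.9 kJ/kg
Q_evap = m_dot * dh = 1.043 * 158.9
Q_evap = 165.73 kW

165.73


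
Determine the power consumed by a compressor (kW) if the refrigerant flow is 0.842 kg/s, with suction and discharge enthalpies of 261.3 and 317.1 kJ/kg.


dh = 317.1 - 261.3 = 55.8 kJ/kg
W = m_dot * dh = 0.842 * 55.8 = 46.98 kW

46.98


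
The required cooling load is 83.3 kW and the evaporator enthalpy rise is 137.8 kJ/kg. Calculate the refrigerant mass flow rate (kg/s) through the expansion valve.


m_dot = Q / dh
m_dot = 83.3 / 137.8
m_dot = 0.6045 kg/s

0.6045


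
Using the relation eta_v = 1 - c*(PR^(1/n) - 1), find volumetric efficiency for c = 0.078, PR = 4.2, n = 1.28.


PR^(1/n) = 4.2^(1/1.28) = 3.06841084
eta_v = 1 - 0.078 * (3.06841084 - 1)
eta_v = 0.8387

0.8387


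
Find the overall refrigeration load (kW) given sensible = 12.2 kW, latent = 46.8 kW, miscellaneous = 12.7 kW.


Q_total = Q_s + Q_l + Q_misc
Q_total = 12.2 + 46.8 + 12.7
Q_total = 71.7 kW

71.7


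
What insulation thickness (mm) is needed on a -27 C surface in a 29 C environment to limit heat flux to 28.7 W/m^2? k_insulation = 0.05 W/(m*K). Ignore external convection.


dT = 29 - (-27) = 56 K
thickness = k * dT / q_max * 1000
thickness = 0.05 * 56 / 28.7 * 1000
thickness = 97.6 mm

97.6


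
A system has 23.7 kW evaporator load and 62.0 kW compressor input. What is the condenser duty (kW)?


Q_cond = Q_evap + W
Q_cond = 23.7 + 62.0
Q_cond = 85.7 kW

85.7


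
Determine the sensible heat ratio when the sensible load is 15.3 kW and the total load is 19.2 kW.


SHR = Q_sensible / Q_total
SHR = 15.3 / 19.2
SHR = 0.797

0.797


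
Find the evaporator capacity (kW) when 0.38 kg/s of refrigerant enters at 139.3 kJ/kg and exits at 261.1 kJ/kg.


dh = 261.1 - 139.3 = 121.8 kJ/kg
Q_evap = m_dot * dh = 0.38 * 121.8
Q_evap = 46.28 kW

46.28


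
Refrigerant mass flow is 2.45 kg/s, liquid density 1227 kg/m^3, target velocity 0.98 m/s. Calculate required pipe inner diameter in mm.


A = m_dot / (rho * v) = 2.45 / (1227 * 0.98) = 0.002037489813 m^2
d = sqrt(4*A/pi) * 1000
d = 50.9 mm

50.9


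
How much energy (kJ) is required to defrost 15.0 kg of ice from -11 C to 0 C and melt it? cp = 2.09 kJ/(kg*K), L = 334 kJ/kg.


Sensible heat = cp * dT = 2.09 * 11 = 22.99 kJ/kg
Total per kg = 22.99 + 334 = 356.99 kJ/kg
Q = m * total = 15.0 * 356.99
Q = 5354.9 kJ

5354.9


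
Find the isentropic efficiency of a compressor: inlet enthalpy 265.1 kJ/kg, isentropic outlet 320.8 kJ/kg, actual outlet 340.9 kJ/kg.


dh_ideal = 320.8 - 265.1 = 55.7 kJ/kg
dh_actual = 340.9 - 265.1 = 75.8 kJ/kg
eta_s = dh_ideal / dh_actual = 55.7 / 75.8
eta_s = 0.7348

0.7348


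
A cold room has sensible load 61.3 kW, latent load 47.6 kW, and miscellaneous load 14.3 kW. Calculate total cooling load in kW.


Q_total = Q_s + Q_l + Q_misc
Q_total = 61.3 + 47.6 + 14.3
Q_total = 123.2 kW

123.2


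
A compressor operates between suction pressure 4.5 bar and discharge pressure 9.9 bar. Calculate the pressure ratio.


PR = P_high / P_low
PR = 9.9 / 4.5
PR = 2.2

2.2


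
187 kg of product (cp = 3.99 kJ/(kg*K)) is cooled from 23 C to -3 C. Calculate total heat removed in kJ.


dT = 23 - (-3) = 26 K
Q = m * cp * dT = 187 * 3.99 * 26
Q = 19399 kJ

19399


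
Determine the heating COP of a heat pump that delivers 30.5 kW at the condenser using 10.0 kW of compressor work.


COP_hp = Q_cond / W
COP_hp = 30.5 / 10.0
COP_hp = 3.05

3.05


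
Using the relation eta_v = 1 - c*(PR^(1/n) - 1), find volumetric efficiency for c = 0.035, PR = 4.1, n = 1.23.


PR^(1/n) = 4.1^(1/1.23) = 3.1491856
eta_v = 1 - 0.035 * (3.1491856 - 1)
eta_v = 0.9248

0.9248


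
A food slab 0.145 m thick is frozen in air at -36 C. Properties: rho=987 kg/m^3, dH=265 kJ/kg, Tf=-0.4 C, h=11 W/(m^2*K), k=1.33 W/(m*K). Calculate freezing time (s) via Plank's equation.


dT = -0.4 - (-36) = 35.6 K
term1 = a/(2h) = 0.145/(2*11) = 0.006590909091
term2 = a^2/(8k) = 0.145^2/(8*1.33) = 0.001976033835
t = rho*dH*1000/dT * (term1 + term2)
t = 987*265*1000/35.6 * (0.006590909091 + 0.001976033835)
t = 62942 s

62942


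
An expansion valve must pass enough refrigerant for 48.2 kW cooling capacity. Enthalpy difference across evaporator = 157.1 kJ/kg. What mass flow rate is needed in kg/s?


m_dot = Q / dh
m_dot = 48.2 / 157.1
m_dot = 0.3068 kg/s

0.3068


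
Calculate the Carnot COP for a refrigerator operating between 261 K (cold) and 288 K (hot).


dT = 288 - 261 = 27 K
COP_carnot = T_cold / dT = 261 / 27
COP_carnot = 9.667

9.667


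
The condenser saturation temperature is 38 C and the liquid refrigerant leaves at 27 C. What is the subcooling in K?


Subcooling = T_cond - T_liquid
Subcooling = 38 - 27
Subcooling = 11 K

11


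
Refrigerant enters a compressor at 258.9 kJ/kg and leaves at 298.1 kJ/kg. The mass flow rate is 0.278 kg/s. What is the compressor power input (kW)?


dh = 298.1 - 258.9 = 39.2 kJ/kg
W = m_dot * dh = 0.278 * 39.2 = 10.9 kW

10.9


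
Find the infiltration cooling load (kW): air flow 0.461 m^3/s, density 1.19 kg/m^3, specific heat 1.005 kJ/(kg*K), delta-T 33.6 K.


Q = V_dot * rho * cp * dT
Q = 0.461 * 1.19 * 1.005 * 33.6
Q = 18.525 kW

18.525


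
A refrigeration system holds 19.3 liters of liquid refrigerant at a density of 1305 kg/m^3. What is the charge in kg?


Charge = V * rho / 1000
Charge = 19.3 * 1305 / 1000
Charge = 25.19 kg

25.19


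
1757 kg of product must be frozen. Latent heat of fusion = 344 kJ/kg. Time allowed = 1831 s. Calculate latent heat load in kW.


Q_lat = m * h_fg / t
Q_lat = 1757 * 344 / 1831
Q_lat = 330.1 kW

330.1


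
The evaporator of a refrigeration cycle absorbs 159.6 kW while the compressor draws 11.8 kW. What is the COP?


COP = Q_evap / W
COP = 159.6 / 11.8
COP = 13.525

13.525


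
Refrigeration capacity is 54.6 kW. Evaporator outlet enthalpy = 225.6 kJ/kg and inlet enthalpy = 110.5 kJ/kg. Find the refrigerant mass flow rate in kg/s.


dh = 225.6 - 110.5 = 115.1 kJ/kg
m_dot = Q / dh = 54.6 / 115.1 = 0.4744 kg/s

0.4744


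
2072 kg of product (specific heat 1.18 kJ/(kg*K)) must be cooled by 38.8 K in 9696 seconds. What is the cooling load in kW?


Q = m * cp * dT / t
Q = 2072 * 1.18 * 38.8 / 9696
Q = 9.784 kW

9.784


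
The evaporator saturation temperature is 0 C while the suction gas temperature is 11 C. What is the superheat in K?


Superheat = T_suction - T_evap
Superheat = 11 - (0)
Superheat = 11 K

11


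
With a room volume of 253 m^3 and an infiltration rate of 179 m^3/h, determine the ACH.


ACH = flow / volume
ACH = 179 / 253
ACH = 0.708

0.708


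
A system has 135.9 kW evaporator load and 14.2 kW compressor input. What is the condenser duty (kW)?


Q_cond = Q_evap + W
Q_cond = 135.9 + 14.2
Q_cond = 150.1 kW

150.1


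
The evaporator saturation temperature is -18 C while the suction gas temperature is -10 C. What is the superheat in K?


Superheat = T_suction - T_evap
Superheat = -10 - (-18)
Superheat = 8 K

8


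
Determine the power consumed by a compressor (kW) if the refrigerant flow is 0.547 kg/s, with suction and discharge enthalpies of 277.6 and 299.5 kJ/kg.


dh = 299.5 - 277.6 = 21.9 kJ/kg
W = m_dot * dh = 0.547 * 21.9 = 11.98 kW

11.98


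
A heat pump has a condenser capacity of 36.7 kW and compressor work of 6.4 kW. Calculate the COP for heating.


COP_hp = Q_cond / W
COP_hp = 36.7 / 6.4
COP_hp = 5.734

5.734


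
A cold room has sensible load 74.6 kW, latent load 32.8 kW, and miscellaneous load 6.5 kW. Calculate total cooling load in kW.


Q_total = Q_s + Q_l + Q_misc
Q_total = 74.6 + 32.8 + 6.5
Q_total = 113.9 kW

113.9


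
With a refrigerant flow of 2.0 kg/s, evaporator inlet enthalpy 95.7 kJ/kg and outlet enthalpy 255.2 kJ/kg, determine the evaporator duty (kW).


dh = 255.2 - 95.7 = 159.5 kJ/kg
Q_evap = m_dot * dh = 2.0 * 159.5
Q_evap = 319.0 kW

319.0


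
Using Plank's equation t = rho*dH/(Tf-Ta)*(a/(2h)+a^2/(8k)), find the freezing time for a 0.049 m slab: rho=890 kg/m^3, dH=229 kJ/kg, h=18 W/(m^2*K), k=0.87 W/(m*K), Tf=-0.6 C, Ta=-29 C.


dT = -0.6 - (-29) = 28.4 K
term1 = a/(2h) = 0.049/(2*18) = 0.001361111111
term2 = a^2/(8k) = 0.049^2/(8*0.87) = 0.0003449712644
t = rho*dH*1000/dT * (term1 + term2)
t = 890*229*1000/28.4 * (0.001361111111 + 0.0003449712644)
t = 12244 s

12244


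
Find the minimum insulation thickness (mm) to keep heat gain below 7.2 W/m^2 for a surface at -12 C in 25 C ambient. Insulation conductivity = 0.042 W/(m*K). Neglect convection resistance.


dT = 25 - (-12) = 37 K
thickness = k * dT / q_max * 1000
thickness = 0.042 * 37 / 7.2 * 1000
thickness = 215.8 mm

215.8


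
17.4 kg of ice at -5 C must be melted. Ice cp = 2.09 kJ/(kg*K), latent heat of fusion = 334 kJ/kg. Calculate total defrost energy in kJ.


Sensible heat = cp * dT = 2.09 * 5 = 10.45 kJ/kg
Total per kg = 10.45 + 334 = 344.45 kJ/kg
Q = m * total = 17.4 * 344.45
Q = 5993.4 kJ

5993.4


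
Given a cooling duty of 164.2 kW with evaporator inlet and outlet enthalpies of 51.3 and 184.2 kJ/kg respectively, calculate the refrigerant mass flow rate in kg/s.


dh = 184.2 - 51.3 = 132.9 kJ/kg
m_dot = Q / dh = 164.2 / 132.9 = 1.2355 kg/s

1.2355


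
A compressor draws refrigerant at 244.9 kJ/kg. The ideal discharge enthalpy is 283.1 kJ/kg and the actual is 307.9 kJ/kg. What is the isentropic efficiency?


dh_ideal = 283.1 - 244.9 = 38.2 kJ/kg
dh_actual = 307.9 - 244.9 = 63.0 kJ/kg
eta_s = dh_ideal / dh_actual = 38.2 / 63.0
eta_s = 0.6063

0.6063


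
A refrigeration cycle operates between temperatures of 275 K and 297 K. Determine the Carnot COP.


dT = 297 - 275 = 22 K
COP_carnot = T_cold / dT = 275 / 22
COP_carnot = 12.5

12.5


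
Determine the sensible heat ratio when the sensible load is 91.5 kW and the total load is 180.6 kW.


SHR = Q_sensible / Q_total
SHR = 91.5 / 180.6
SHR = 0.507

0.507


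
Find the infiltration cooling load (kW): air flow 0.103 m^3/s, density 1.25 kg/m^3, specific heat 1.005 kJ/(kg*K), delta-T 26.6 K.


Q = V_dot * rho * cp * dT
Q = 0.103 * 1.25 * 1.005 * 26.6
Q = 3.442 kW

3.442


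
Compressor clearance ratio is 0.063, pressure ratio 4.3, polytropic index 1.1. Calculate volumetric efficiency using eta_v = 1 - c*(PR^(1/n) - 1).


PR^(1/n) = 4.3^(1/1.1) = 3.76600085
eta_v = 1 - 0.063 * (3.76600085 - 1)
eta_v = 0.8257

0.8257


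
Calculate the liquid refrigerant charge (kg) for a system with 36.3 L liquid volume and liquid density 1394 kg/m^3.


Charge = V * rho / 1000
Charge = 36.3 * 1394 / 1000
Charge = 50.6 kg

50.6


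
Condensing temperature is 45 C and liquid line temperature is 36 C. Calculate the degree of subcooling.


Subcooling = T_cond - T_liquid
Subcooling = 45 - 36
Subcooling = 9 K

9


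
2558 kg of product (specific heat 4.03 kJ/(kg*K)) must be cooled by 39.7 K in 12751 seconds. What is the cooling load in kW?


Q = m * cp * dT / t
Q = 2558 * 4.03 * 39.7 / 12751
Q = 32.096 kW

32.096


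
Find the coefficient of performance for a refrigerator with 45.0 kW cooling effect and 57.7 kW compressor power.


COP = Q_evap / W
COP = 45.0 / 57.7
COP = 0.78

0.78


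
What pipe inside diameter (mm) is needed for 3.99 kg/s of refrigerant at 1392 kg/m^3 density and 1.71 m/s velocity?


A = m_dot / (rho * v) = 3.99 / (1392 * 1.71) = 0.001676245211 m^2
d = sqrt(4*A/pi) * 1000
d = 46.2 mm

46.2


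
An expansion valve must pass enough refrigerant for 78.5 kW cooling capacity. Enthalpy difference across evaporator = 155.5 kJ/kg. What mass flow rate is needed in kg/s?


m_dot = Q / dh
m_dot = 78.5 / 155.5
m_dot = 0.5048 kg/s

0.5048


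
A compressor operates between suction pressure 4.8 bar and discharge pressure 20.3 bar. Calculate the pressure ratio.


PR = P_high / P_low
PR = 20.3 / 4.8
PR = 4.229

4.229


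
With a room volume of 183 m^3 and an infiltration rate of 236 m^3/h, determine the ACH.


ACH = flow / volume
ACH = 236 / 183
ACH = 1.29

1.29


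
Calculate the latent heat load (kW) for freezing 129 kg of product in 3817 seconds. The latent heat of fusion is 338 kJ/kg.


Q_lat = m * h_fg / t
Q_lat = 129 * 338 / 3817
Q_lat = 11.42 kW

11.42


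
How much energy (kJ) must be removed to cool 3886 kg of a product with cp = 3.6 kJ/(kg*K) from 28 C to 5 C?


dT = 28 - (5) = 23 K
Q = m * cp * dT = 3886 * 3.6 * 23
Q = 321761 kJ

321761


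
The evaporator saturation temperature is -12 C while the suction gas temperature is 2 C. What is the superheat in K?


Superheat = T_suction - T_evap
Superheat = 2 - (-12)
Superheat = 14 K

14


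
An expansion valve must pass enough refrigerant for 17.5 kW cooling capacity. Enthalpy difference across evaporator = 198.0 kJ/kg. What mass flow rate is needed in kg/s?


m_dot = Q / dh
m_dot = 17.5 / 198.0
m_dot = 0.0884 kg/s

0.0884


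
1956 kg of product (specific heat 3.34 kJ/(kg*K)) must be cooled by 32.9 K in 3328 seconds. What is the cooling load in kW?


Q = m * cp * dT / t
Q = 1956 * 3.34 * 32.9 / 3328
Q = 64.584 kW

64.584


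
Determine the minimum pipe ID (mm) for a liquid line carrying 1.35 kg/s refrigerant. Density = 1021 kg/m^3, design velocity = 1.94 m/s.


A = m_dot / (rho * v) = 1.35 / (1021 * 1.94) = 0.0006815634561 m^2
d = sqrt(4*A/pi) * 1000
d = 29.5 mm

29.5


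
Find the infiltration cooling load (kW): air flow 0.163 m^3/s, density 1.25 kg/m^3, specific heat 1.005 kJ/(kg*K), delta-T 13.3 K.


Q = V_dot * rho * cp * dT
Q = 0.163 * 1.25 * 1.005 * 13.3
Q = 2.723 kW

2.723


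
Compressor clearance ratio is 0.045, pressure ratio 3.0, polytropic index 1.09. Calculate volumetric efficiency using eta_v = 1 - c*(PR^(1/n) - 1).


PR^(1/n) = 3.0^(1/1.09) = 2.73984454
eta_v = 1 - 0.045 * (2.73984454 - 1)
eta_v = 0.9217

0.9217


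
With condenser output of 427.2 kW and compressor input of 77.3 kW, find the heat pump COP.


COP_hp = Q_cond / W
COP_hp = 427.2 / 77.3
COP_hp = 5.527

5.527


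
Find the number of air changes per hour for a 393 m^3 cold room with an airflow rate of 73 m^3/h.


ACH = flow / volume
ACH = 73 / 393
ACH = 0.186

0.186


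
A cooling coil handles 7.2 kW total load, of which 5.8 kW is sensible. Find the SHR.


SHR = Q_sensible / Q_total
SHR = 5.8 / 7.2
SHR = 0.806

0.806


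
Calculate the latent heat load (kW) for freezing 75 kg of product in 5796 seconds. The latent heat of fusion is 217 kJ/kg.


Q_lat = m * h_fg / t
Q_lat = 75 * 217 / 5796
Q_lat = 2.81 kW

2.81


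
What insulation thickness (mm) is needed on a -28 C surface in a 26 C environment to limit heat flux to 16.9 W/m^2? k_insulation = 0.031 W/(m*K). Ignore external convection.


dT = 26 - (-28) = 54 K
thickness = k * dT / q_max * 1000
thickness = 0.031 * 54 / 16.9 * 1000
thickness = 99.1 mm

99.1


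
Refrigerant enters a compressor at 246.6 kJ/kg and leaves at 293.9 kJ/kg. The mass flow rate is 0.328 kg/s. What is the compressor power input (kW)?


dh = 293.9 - 246.6 = 47.3 kJ/kg
W = m_dot * dh = 0.328 * 47.3 = 15.51 kW

15.51


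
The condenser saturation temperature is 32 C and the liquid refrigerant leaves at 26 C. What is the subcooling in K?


Subcooling = T_cond - T_liquid
Subcooling = 32 - 26
Subcooling = 6 K

6


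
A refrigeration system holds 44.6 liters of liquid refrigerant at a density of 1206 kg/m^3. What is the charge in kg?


Charge = V * rho / 1000
Charge = 44.6 * 1206 / 1000
Charge = 53.79 kg

53.79


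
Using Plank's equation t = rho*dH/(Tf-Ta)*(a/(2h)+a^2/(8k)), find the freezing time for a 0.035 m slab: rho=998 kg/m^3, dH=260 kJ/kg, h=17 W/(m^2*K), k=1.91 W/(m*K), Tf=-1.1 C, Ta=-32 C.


dT = -1.1 - (-32) = 30.9 K
term1 = a/(2h) = 0.035/(2*17) = 0.001029411765
term2 = a^2/(8k) = 0.035^2/(8*1.91) = 0.00008017015707
t = rho*dH*1000/dT * (term1 + term2)
t = 998*260*1000/30.9 * (0.001029411765 + 0.00008017015707)
t = 9318 s

9318


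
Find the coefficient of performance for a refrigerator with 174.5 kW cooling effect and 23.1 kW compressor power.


COP = Q_evap / W
COP = 174.5 / 23.1
COP = 7.554

7.554


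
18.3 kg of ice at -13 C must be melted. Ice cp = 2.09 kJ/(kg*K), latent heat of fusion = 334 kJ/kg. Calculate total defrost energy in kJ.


Sensible heat = cp * dT = 2.09 * 13 = 27.17 kJ/kg
Total per kg = 27.17 + 334 = 361.17 kJ/kg
Q = m * total = 18.3 * 361.17
Q = 6609.4 kJ

6609.4


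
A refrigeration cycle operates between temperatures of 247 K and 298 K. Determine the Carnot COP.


dT = 298 - 247 = 51 K
COP_carnot = T_cold / dT = 247 / 51
COP_carnot = 4.843

4.843


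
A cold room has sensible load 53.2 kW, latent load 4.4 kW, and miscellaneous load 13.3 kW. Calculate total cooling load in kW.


Q_total = Q_s + Q_l + Q_misc
Q_total = 53.2 + 4.4 + 13.3
Q_total = 70.9 kW

70.9


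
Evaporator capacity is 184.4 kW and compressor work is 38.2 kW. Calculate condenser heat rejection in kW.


Q_cond = Q_evap + W
Q_cond = 184.4 + 38.2
Q_cond = 222.6 kW

222.6


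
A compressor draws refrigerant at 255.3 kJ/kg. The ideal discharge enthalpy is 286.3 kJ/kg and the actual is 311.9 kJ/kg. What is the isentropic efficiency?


dh_ideal = 286.3 - 255.3 = 31.0 kJ/kg
dh_actual = 311.9 - 255.3 = 56.6 kJ/kg
eta_s = dh_ideal / dh_actual = 31.0 / 56.6
eta_s = 0.5477

0.5477


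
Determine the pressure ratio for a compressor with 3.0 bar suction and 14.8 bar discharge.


PR = P_high / P_low
PR = 14.8 / 3.0
PR = 4.933

4.933


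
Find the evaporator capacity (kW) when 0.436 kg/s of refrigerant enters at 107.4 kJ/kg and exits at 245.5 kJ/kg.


dh = 245.5 - 107.4 = 138.1 kJ/kg
Q_evap = m_dot * dh = 0.436 * 138.1
Q_evap = 60.21 kW

60.21


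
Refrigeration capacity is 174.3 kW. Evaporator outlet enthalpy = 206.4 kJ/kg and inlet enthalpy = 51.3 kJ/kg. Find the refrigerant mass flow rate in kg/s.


dh = 206.4 - 51.3 = 155.1 kJ/kg
m_dot = Q / dh = 174.3 / 155.1 = 1.1238 kg/s

1.1238


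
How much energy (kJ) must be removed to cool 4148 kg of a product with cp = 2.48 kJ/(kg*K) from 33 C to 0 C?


dT = 33 - (0) = 33 K
Q = m * cp * dT = 4148 * 2.48 * 33
Q = 339472 kJ

339472


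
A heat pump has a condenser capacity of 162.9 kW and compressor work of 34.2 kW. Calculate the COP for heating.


COP_hp = Q_cond / W
COP_hp = 162.9 / 34.2
COP_hp = 4.763

4.763


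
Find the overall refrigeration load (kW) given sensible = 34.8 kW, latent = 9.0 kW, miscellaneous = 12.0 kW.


Q_total = Q_s + Q_l + Q_misc
Q_total = 34.8 + 9.0 + 12.0
Q_total = 55.8 kW

55.8


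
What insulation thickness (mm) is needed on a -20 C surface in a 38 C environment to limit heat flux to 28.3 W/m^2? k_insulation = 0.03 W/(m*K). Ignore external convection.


dT = 38 - (-20) = 58 K
thickness = k * dT / q_max * 1000
thickness = 0.03 * 58 / 28.3 * 1000
thickness = 61.5 mm

61.5


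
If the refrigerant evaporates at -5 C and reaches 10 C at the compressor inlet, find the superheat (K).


Superheat = T_suction - T_evap
Superheat = 10 - (-5)
Superheat = 15 K

15


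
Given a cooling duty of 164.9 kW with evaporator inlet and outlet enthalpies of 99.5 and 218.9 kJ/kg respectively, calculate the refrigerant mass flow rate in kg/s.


dh = 218.9 - 99.5 = 119.4 kJ/kg
m_dot = Q / dh = 164.9 / 119.4 = 1.3811 kg/s

1.3811


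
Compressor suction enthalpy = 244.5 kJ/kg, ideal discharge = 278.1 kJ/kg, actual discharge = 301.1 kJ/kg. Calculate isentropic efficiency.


dh_ideal = 278.1 - 244.5 = 33.6 kJ/kg
dh_actual = 301.1 - 244.5 = 56.6 kJ/kg
eta_s = dh_ideal / dh_actual = 33.6 / 56.6
eta_s = 0.5936

0.5936


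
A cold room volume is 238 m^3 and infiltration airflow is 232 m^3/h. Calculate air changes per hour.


ACH = flow / volume
ACH = 232 / 238
ACH = 0.975

0.975


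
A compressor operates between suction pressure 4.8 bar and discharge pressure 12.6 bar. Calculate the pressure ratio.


PR = P_high / P_low
PR = 12.6 / 4.8
PR = 2.625

2.625


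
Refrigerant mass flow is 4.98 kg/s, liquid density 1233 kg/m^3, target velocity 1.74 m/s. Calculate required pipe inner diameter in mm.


A = m_dot / (rho * v) = 4.98 / (1233 * 1.74) = 0.002321223816 m^2
d = sqrt(4*A/pi) * 1000
d = 54.4 mm

54.4


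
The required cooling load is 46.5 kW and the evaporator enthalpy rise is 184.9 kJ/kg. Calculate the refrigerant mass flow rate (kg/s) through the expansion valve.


m_dot = Q / dh
m_dot = 46.5 / 184.9
m_dot = 0.2515 kg/s

0.2515


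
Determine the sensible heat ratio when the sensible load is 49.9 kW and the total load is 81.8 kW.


SHR = Q_sensible / Q_total
SHR = 49.9 / 81.8
SHR = 0.61

0.61


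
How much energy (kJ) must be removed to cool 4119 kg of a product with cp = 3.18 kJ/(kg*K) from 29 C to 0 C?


dT = 29 - (0) = 29 K
Q = m * cp * dT = 4119 * 3.18 * 29
Q = 379854 kJ

379854


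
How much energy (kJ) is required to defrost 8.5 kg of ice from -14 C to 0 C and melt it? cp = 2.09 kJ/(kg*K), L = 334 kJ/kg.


Sensible heat = cp * dT = 2.09 * 14 = 29.26 kJ/kg
Total per kg = 29.26 + 334 = 363.26 kJ/kg
Q = m * total = 8.5 * 363.26
Q = 3087.7 kJ

3087.7


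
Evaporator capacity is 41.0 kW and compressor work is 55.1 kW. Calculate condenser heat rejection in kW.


Q_cond = Q_evap + W
Q_cond = 41.0 + 55.1
Q_cond = 96.1 kW

96.1


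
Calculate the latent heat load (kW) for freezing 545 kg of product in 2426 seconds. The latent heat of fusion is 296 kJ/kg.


Q_lat = m * h_fg / t
Q_lat = 545 * 296 / 2426
Q_lat = 66.5 kW

66.5


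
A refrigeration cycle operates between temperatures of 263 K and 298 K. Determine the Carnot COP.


dT = 298 - 263 = 35 K
COP_carnot = T_cold / dT = 263 / 35
COP_carnot = 7.514

7.514


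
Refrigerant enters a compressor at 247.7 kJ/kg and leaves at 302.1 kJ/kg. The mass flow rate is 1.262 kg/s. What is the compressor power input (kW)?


dh = 302.1 - 247.7 = 54.4 kJ/kg
W = m_dot * dh = 1.262 * 54.4 = 68.65 kW

68.65


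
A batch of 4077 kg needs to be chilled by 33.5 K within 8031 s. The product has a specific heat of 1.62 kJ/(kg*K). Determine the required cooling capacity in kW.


Q = m * cp * dT / t
Q = 4077 * 1.62 * 33.5 / 8031
Q = 27.551 kW

27.551


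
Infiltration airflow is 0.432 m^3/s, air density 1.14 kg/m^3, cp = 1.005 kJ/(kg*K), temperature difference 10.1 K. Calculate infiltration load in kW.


Q = V_dot * rho * cp * dT
Q = 0.432 * 1.14 * 1.005 * 10.1
Q = 4.999 kW

4.999


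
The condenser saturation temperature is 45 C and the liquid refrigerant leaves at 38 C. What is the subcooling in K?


Subcooling = T_cond - T_liquid
Subcooling = 45 - 38
Subcooling = 7 K

7


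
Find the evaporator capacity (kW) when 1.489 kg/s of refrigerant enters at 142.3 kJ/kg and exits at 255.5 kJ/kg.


dh = 255.5 - 142.3 = 113.2 kJ/kg
Q_evap = m_dot * dh = 1.489 * 113.2
Q_evap = 168.55 kW

168.55


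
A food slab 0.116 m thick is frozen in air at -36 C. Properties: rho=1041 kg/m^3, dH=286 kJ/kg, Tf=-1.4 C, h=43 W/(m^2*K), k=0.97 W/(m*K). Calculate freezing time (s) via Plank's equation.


dT = -1.4 - (-36) = 34.6 K
term1 = a/(2h) = 0.116/(2*43) = 0.001348837209
term2 = a^2/(8k) = 0.116^2/(8*0.97) = 0.001734020619
t = rho*dH*1000/dT * (term1 + term2)
t = 1041*286*1000/34.6 * (0.001348837209 + 0.001734020619)
t = 26527 s

26527


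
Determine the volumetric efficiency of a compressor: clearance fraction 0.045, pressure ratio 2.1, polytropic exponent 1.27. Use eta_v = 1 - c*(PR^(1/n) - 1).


PR^(1/n) = 2.1^(1/1.27) = 1.79356029
eta_v = 1 - 0.045 * (1.79356029 - 1)
eta_v = 0.9643

0.9643


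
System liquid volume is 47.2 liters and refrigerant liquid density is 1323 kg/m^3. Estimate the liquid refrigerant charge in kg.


Charge = V * rho / 1000
Charge = 47.2 * 1323 / 1000
Charge = 62.45 kg

62.45


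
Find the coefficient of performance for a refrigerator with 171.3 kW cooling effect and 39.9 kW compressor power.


COP = Q_evap / W
COP = 171.3 / 39.9
COP = 4.293

4.293


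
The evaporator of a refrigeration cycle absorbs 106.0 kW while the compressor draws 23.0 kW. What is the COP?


COP = Q_evap / W
COP = 106.0 / 23.0
COP = 4.609

4.609


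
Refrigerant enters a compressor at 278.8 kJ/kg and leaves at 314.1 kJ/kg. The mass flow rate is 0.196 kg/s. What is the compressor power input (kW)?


dh = 314.1 - 278.8 = 35.3 kJ/kg
W = m_dot * dh = 0.196 * 35.3 = 6.92 kW

6.92


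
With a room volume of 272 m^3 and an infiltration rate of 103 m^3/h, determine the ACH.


ACH = flow / volume
ACH = 103 / 272
ACH = 0.379

0.379


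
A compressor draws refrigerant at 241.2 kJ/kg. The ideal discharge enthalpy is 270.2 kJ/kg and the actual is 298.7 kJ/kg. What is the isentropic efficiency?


dh_ideal = 270.2 - 241.2 = 29.0 kJ/kg
dh_actual = 298.7 - 241.2 = 57.5 kJ/kg
eta_s = dh_ideal / dh_actual = 29.0 / 57.5
eta_s = 0.5043

0.5043


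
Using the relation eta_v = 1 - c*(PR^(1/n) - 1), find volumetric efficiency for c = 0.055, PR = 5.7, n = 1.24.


PR^(1/n) = 5.7^(1/1.24) = 4.06983213
eta_v = 1 - 0.055 * (4.06983213 - 1)
eta_v = 0.8312

0.8312


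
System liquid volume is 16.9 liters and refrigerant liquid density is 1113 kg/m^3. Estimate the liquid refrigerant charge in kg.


Charge = V * rho / 1000
Charge = 16.9 * 1113 / 1000
Charge = 18.81 kg

18.81


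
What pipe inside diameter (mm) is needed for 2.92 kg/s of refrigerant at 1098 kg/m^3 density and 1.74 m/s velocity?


A = m_dot / (rho * v) = 2.92 / (1098 * 1.74) = 0.001528379708 m^2
d = sqrt(4*A/pi) * 1000
d = 44.1 mm

44.1


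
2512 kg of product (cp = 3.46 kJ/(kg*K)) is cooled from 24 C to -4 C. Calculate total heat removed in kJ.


dT = 24 - (-4) = 28 K
Q = m * cp * dT = 2512 * 3.46 * 28
Q = 243363 kJ

243363


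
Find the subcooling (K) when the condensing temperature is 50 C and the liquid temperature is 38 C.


Subcooling = T_cond - T_liquid
Subcooling = 50 - 38
Subcooling = 12 K

12


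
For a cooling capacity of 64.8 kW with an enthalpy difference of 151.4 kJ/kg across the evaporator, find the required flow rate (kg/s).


m_dot = Q / dh
m_dot = 64.8 / 151.4
m_dot = 0.428 kg/s

0.428


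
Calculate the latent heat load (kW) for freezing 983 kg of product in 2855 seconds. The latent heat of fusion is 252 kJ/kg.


Q_lat = m * h_fg / t
Q_lat = 983 * 252 / 2855
Q_lat = 86.77 kW

86.77


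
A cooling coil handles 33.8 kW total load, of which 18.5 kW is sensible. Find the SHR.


SHR = Q_sensible / Q_total
SHR = 18.5 / 33.8
SHR = 0.547

0.547


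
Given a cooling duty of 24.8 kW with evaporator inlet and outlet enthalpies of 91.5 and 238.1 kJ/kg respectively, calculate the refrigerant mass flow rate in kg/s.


dh = 238.1 - 91.5 = 146.6 kJ/kg
m_dot = Q / dh = 24.8 / 146.6 = 0.1692 kg/s

0.1692


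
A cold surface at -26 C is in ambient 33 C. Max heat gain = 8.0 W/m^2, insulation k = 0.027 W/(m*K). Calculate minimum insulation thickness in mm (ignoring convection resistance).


dT = 33 - (-26) = 59 K
thickness = k * dT / q_max * 1000
thickness = 0.027 * 59 / 8.0 * 1000
thickness = 199.1 mm

199.1


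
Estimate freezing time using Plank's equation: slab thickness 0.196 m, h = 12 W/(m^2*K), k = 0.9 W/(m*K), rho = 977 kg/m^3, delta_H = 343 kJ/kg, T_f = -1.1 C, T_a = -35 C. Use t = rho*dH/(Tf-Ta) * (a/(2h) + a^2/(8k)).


dT = -1.1 - (-35) = 33.9 K
term1 = a/(2h) = 0.196/(2*12) = 0.008166666667
term2 = a^2/(8k) = 0.196^2/(8*0.9) = 0.005335555556
t = rho*dH*1000/dT * (term1 + term2)
t = 977*343*1000/33.9 * (0.008166666667 + 0.005335555556)
t = 133473 s

133473


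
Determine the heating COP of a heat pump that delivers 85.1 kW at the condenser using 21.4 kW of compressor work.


COP_hp = Q_cond / W
COP_hp = 85.1 / 21.4
COP_hp = 3.977

3.977


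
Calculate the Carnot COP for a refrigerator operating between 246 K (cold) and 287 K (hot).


dT = 287 - 246 = 41 K
COP_carnot = T_cold / dT = 246 / 41
COP_carnot = 6.0

6.0


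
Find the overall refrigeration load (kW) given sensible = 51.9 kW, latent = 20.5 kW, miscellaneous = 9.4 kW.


Q_total = Q_s + Q_l + Q_misc
Q_total = 51.9 + 20.5 + 9.4
Q_total = 81.8 kW

81.8


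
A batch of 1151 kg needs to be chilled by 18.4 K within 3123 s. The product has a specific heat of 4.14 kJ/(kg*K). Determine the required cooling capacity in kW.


Q = m * cp * dT / t
Q = 1151 * 4.14 * 18.4 / 3123
Q = 28.075 kW

28.075


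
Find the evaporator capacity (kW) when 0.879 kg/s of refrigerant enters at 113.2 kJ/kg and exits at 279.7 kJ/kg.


dh = 279.7 - 113.2 = 166.5 kJ/kg
Q_evap = m_dot * dh = 0.879 * 166.5
Q_evap = 146.35 kW

146.35


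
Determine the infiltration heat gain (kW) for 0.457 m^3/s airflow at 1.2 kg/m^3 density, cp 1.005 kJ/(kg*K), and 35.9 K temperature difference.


Q = V_dot * rho * cp * dT
Q = 0.457 * 1.2 * 1.005 * 35.9
Q = 19.786 kW

19.786
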